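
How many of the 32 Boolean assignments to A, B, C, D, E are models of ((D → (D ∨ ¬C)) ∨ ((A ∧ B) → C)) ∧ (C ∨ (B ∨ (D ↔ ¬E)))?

Initial set: {(((D → (D ∨ ¬C)) ∨ ((A ∧ B) → C)) ∧ (C ∨ (B ∨ (D ↔ ¬E))))}.
(((D → (D ∨ ¬C)) ∨ ((A ∧ B) → C)) ∧ (C ∨ (B ∨ (D ↔ ¬E)))): α-rule — add ((D → (D ∨ ¬C)) ∨ ((A ∧ B) → C)), (C ∨ (B ∨ (D ↔ ¬E))).
((D → (D ∨ ¬C)) ∨ ((A ∧ B) → C)): β-rule — branch into (D → (D ∨ ¬C))  //  ((A ∧ B) → C).
  branch 1 (add (D → (D ∨ ¬C))):
    (C ∨ (B ∨ (D ↔ ¬E))): β-rule — branch into C  //  (B ∨ (D ↔ ¬E)).
      branch 1.1 (add C):
        (D → (D ∨ ¬C)): β-rule — branch into ¬D  //  (D ∨ ¬C).
          branch 1.1.1 (add ¬D):
            ○ open, literals {C=true, D=false}.
          branch 1.1.2 (add (D ∨ ¬C)):
            (D ∨ ¬C): β-rule — branch into D  //  ¬C.
              branch 1.1.2.1 (add D):
                ○ open, literals {C=true, D=true}.
              branch 1.1.2.2 (add ¬C):
                × closes — contains both C and ¬C.
      branch 1.2 (add (B ∨ (D ↔ ¬E))):
        (D → (D ∨ ¬C)): β-rule — branch into ¬D  //  (D ∨ ¬C).
          branch 1.2.1 (add ¬D):
            (B ∨ (D ↔ ¬E)): β-rule — branch into B  //  (D ↔ ¬E).
              branch 1.2.1.1 (add B):
                ○ open, literals {B=true, D=false}.
              branch 1.2.1.2 (add (D ↔ ¬E)):
                (D ↔ ¬E): β-rule — branch into D, ¬E  //  ¬D, ¬¬E.
                  branch 1.2.1.2.1 (add D, ¬E):
                    × closes — contains both D and ¬D.
                  branch 1.2.1.2.2 (add ¬D, ¬¬E):
                    ○ open, literals {D=false, E=true}.
          branch 1.2.2 (add (D ∨ ¬C)):
            (B ∨ (D ↔ ¬E)): β-rule — branch into B  //  (D ↔ ¬E).
              branch 1.2.2.1 (add B):
                (D ∨ ¬C): β-rule — branch into D  //  ¬C.
                  branch 1.2.2.1.1 (add D):
                    ○ open, literals {B=true, D=true}.
                  branch 1.2.2.1.2 (add ¬C):
                    ○ open, literals {B=true, C=false}.
              branch 1.2.2.2 (add (D ↔ ¬E)):
                (D ∨ ¬C): β-rule — branch into D  //  ¬C.
                  branch 1.2.2.2.1 (add D):
                    (D ↔ ¬E): β-rule — branch into D, ¬E  //  ¬D, ¬¬E.
                      branch 1.2.2.2.1.1 (add D, ¬E):
                        ○ open, literals {D=true, E=false}.
                      branch 1.2.2.2.1.2 (add ¬D, ¬¬E):
                        × closes — contains both D and ¬D.
                  branch 1.2.2.2.2 (add ¬C):
                    (D ↔ ¬E): β-rule — branch into D, ¬E  //  ¬D, ¬¬E.
                      branch 1.2.2.2.2.1 (add D, ¬E):
                        ○ open, literals {C=false, D=true, E=false}.
                      branch 1.2.2.2.2.2 (add ¬D, ¬¬E):
                        ○ open, literals {C=false, D=false, E=true}.
  branch 2 (add ((A ∧ B) → C)):
    (C ∨ (B ∨ (D ↔ ¬E))): β-rule — branch into C  //  (B ∨ (D ↔ ¬E)).
      branch 2.1 (add C):
        ((A ∧ B) → C): β-rule — branch into ¬(A ∧ B)  //  C.
          branch 2.1.1 (add ¬(A ∧ B)):
            ¬(A ∧ B): β-rule — branch into ¬A  //  ¬B.
              branch 2.1.1.1 (add ¬A):
                ○ open, literals {A=false, C=true}.
              branch 2.1.1.2 (add ¬B):
                ○ open, literals {B=false, C=true}.
          branch 2.1.2 (add C):
            ○ open, literals {C=true}.
      branch 2.2 (add (B ∨ (D ↔ ¬E))):
        ((A ∧ B) → C): β-rule — branch into ¬(A ∧ B)  //  C.
          branch 2.2.1 (add ¬(A ∧ B)):
            (B ∨ (D ↔ ¬E)): β-rule — branch into B  //  (D ↔ ¬E).
              branch 2.2.1.1 (add B):
                ¬(A ∧ B): β-rule — branch into ¬A  //  ¬B.
                  branch 2.2.1.1.1 (add ¬A):
                    ○ open, literals {A=false, B=true}.
                  branch 2.2.1.1.2 (add ¬B):
                    × closes — contains both B and ¬B.
              branch 2.2.1.2 (add (D ↔ ¬E)):
                ¬(A ∧ B): β-rule — branch into ¬A  //  ¬B.
                  branch 2.2.1.2.1 (add ¬A):
                    (D ↔ ¬E): β-rule — branch into D, ¬E  //  ¬D, ¬¬E.
                      branch 2.2.1.2.1.1 (add D, ¬E):
                        ○ open, literals {A=false, D=true, E=false}.
                      branch 2.2.1.2.1.2 (add ¬D, ¬¬E):
                        ○ open, literals {A=false, D=false, E=true}.
                  branch 2.2.1.2.2 (add ¬B):
                    (D ↔ ¬E): β-rule — branch into D, ¬E  //  ¬D, ¬¬E.
                      branch 2.2.1.2.2.1 (add D, ¬E):
                        ○ open, literals {B=false, D=true, E=false}.
                      branch 2.2.1.2.2.2 (add ¬D, ¬¬E):
                        ○ open, literals {B=false, D=false, E=true}.
          branch 2.2.2 (add C):
            (B ∨ (D ↔ ¬E)): β-rule — branch into B  //  (D ↔ ¬E).
              branch 2.2.2.1 (add B):
                ○ open, literals {B=true, C=true}.
              branch 2.2.2.2 (add (D ↔ ¬E)):
                (D ↔ ¬E): β-rule — branch into D, ¬E  //  ¬D, ¬¬E.
                  branch 2.2.2.2.1 (add D, ¬E):
                    ○ open, literals {C=true, D=true, E=false}.
                  branch 2.2.2.2.2 (add ¬D, ¬¬E):
                    ○ open, literals {C=true, D=false, E=true}.
4 branches closed, 20 open.
Each open branch fixes some atoms; the unmentioned ones are free. Counting distinct full assignments: branch {C=true, D=false} (A, B, E) contributes 8 new; branch {C=true, D=true} (A, B, E) contributes 8 new; branch {B=true, D=false} (A, C, E) contributes 4 new; branch {D=false, E=true} (A, B, C) contributes 2 new; branch {B=true, D=true} (A, C, E) contributes 4 new; branch {B=true, C=false} (A, D, E) contributes 0 new; branch {D=true, E=false} (A, B, C) contributes 2 new; branch {C=false, D=true, E=false} (A, B) contributes 0 new; branch {C=false, D=false, E=true} (A, B) contributes 0 new; branch {A=false, C=true} (B, D, E) contributes 0 new; branch {B=false, C=true} (A, D, E) contributes 0 new; branch {C=true} (A, B, D, E) contributes 0 new; branch {A=false, B=true} (C, D, E) contributes 0 new; branch {A=false, D=true, E=false} (B, C) contributes 0 new; branch {A=false, D=false, E=true} (B, C) contributes 0 new; branch {B=false, D=true, E=false} (A, C) contributes 0 new; branch {B=false, D=false, E=true} (A, C) contributes 0 new; branch {B=true, C=true} (A, D, E) contributes 0 new; branch {C=true, D=true, E=false} (A, B) contributes 0 new; branch {C=true, D=false, E=true} (A, B) contributes 0 new. Total: 28.

28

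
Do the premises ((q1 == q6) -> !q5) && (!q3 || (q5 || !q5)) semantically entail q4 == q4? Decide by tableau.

Initial set: {T (((q1 == q6) -> !q5) && (!q3 || (q5 || !q5))); F (q4 == q4)}.
T (((q1 == q6) -> !q5) && (!q3 || (q5 || !q5))): α-rule — add T ((q1 == q6) -> !q5), T (!q3 || (q5 || !q5)).
F (q4 == q4): β-rule — branch into T q4, F q4  //  F q4, T q4.
  branch 1 (add T q4, F q4):
    × closes — contains both q4 and !q4.
  branch 2 (add F q4, T q4):
    × closes — contains both q4 and !q4.
All 2 branches close.
Every branch closed, so the premises entail the conclusion.

Yes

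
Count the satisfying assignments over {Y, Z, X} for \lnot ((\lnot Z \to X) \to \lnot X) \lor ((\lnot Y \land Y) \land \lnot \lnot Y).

4

Initial set: {T (\lnot ((\lnot Z \to X) \to \lnot X) \lor ((\lnot Y \land Y) \land \lnot \lnot Y))}.
T (\lnot ((\lnot Z \to X) \to \lnot X) \lor ((\lnot Y \land Y) \land \lnot \lnot Y)): β-rule — branch into T \lnot ((\lnot Z \to X) \to \lnot X)  //  T ((\lnot Y \land Y) \land \lnot \lnot Y).
  branch 1 (add T \lnot ((\lnot Z \to X) \to \lnot X)):
    T \lnot ((\lnot Z \to X) \to \lnot X): α-rule — add T (\lnot Z \to X), F \lnot X.
    T (\lnot Z \to X): β-rule — branch into F \lnot Z  //  T X.
      branch 1.1 (add F \lnot Z):
        ○ open, literals {X=true, Z=true}.
      branch 1.2 (add T X):
        ○ open, literals {X=true}.
  branch 2 (add T ((\lnot Y \land Y) \land \lnot \lnot Y)):
    T ((\lnot Y \land Y) \land \lnot \lnot Y): α-rule — add T (\lnot Y \land Y), T \lnot \lnot Y.
    T (\lnot Y \land Y): α-rule — add T \lnot Y, T Y.
    × closes — contains both Y and \lnot Y.
1 branch closed, 2 open.
Each open branch fixes some atoms; the unmentioned ones are free. Counting distinct full assignments: branch {X=true, Z=true} (Y) contributes 2 new; branch {X=true} (Y, Z) contributes 2 new. Total: 4.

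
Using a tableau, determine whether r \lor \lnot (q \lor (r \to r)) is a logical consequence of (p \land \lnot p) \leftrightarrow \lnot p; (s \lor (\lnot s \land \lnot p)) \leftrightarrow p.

No

Initial set: {T ((p \land \lnot p) \leftrightarrow \lnot p); T ((s \lor (\lnot s \land \lnot p)) \leftrightarrow p); F (r \lor \lnot (q \lor (r \to r)))}.
F (r \lor \lnot (q \lor (r \to r))): α-rule — add F r, F \lnot (q \lor (r \to r)).
T ((p \land \lnot p) \leftrightarrow \lnot p): β-rule — branch into T (p \land \lnot p), T \lnot p  //  F (p \land \lnot p), F \lnot p.
  branch 1 (add T (p \land \lnot p), T \lnot p):
    T (p \land \lnot p): α-rule — add T p, T \lnot p.
    × closes — contains both p and \lnot p.
  branch 2 (add F (p \land \lnot p), F \lnot p):
    T ((s \lor (\lnot s \land \lnot p)) \leftrightarrow p): β-rule — branch into T (s \lor (\lnot s \land \lnot p)), T p  //  F (s \lor (\lnot s \land \lnot p)), F p.
      branch 2.1 (add T (s \lor (\lnot s \land \lnot p)), T p):
        F \lnot (q \lor (r \to r)): β-rule — branch into T q  //  T (r \to r).
          branch 2.1.1 (add T q):
            F (p \land \lnot p): β-rule — branch into F p  //  F \lnot p.
              branch 2.1.1.1 (add F p):
                × closes — contains both p and \lnot p.
              branch 2.1.1.2 (add F \lnot p):
                T (s \lor (\lnot s \land \lnot p)): β-rule — branch into T s  //  T (\lnot s \land \lnot p).
                  branch 2.1.1.2.1 (add T s):
                    ○ open, literals {p=T, q=T, r=F, s=T}.
                  branch 2.1.1.2.2 (add T (\lnot s \land \lnot p)):
                    T (\lnot s \land \lnot p): α-rule — add T \lnot s, T \lnot p.
                    × closes — contains both p and \lnot p.
          branch 2.1.2 (add T (r \to r)):
            F (p \land \lnot p): β-rule — branch into F p  //  F \lnot p.
              branch 2.1.2.1 (add F p):
                × closes — contains both p and \lnot p.
              branch 2.1.2.2 (add F \lnot p):
                T (s \lor (\lnot s \land \lnot p)): β-rule — branch into T s  //  T (\lnot s \land \lnot p).
                  branch 2.1.2.2.1 (add T s):
                    T (r \to r): β-rule — branch into F r  //  T r.
                      branch 2.1.2.2.1.1 (add F r):
                        ○ open, literals {p=T, r=F, s=T}.
                      branch 2.1.2.2.1.2 (add T r):
                        × closes — contains both r and \lnot r.
                  branch 2.1.2.2.2 (add T (\lnot s \land \lnot p)):
                    T (\lnot s \land \lnot p): α-rule — add T \lnot s, T \lnot p.
                    × closes — contains both p and \lnot p.
      branch 2.2 (add F (s \lor (\lnot s \land \lnot p)), F p):
        × closes — contains both p and \lnot p.
7 branches closed, 2 open.
An open branch gives a countermodel: p=T, q=T, r=F, s=T (unmentioned atoms arbitrary); the premises hold there but the conclusion fails.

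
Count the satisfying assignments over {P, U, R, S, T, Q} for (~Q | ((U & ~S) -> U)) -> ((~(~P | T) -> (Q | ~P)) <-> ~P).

Initial set: {T ((~Q | ((U & ~S) -> U)) -> ((~(~P | T) -> (Q | ~P)) <-> ~P))}.
T ((~Q | ((U & ~S) -> U)) -> ((~(~P | T) -> (Q | ~P)) <-> ~P)): β-rule — branch into F (~Q | ((U & ~S) -> U))  //  T ((~(~P | T) -> (Q | ~P)) <-> ~P).
  branch 1 (add F (~Q | ((U & ~S) -> U))):
    F (~Q | ((U & ~S) -> U)): α-rule — add F ~Q, F ((U & ~S) -> U).
    F ((U & ~S) -> U): α-rule — add T (U & ~S), F U.
    T (U & ~S): α-rule — add T U, T ~S.
    × closes — contains both U and ~U.
  branch 2 (add T ((~(~P | T) -> (Q | ~P)) <-> ~P)):
    T ((~(~P | T) -> (Q | ~P)) <-> ~P): β-rule — branch into T (~(~P | T) -> (Q | ~P)), T ~P  //  F (~(~P | T) -> (Q | ~P)), F ~P.
      branch 2.1 (add T (~(~P | T) -> (Q | ~P)), T ~P):
        T (~(~P | T) -> (Q | ~P)): β-rule — branch into F ~(~P | T)  //  T (Q | ~P).
          branch 2.1.1 (add F ~(~P | T)):
            F ~(~P | T): β-rule — branch into T ~P  //  T T.
              branch 2.1.1.1 (add T ~P):
                ○ open, literals {P=F}.
              branch 2.1.1.2 (add T T):
                ○ open, literals {P=F, T=T}.
          branch 2.1.2 (add T (Q | ~P)):
            T (Q | ~P): β-rule — branch into T Q  //  T ~P.
              branch 2.1.2.1 (add T Q):
                ○ open, literals {P=F, Q=T}.
              branch 2.1.2.2 (add T ~P):
                ○ open, literals {P=F}.
      branch 2.2 (add F (~(~P | T) -> (Q | ~P)), F ~P):
        F (~(~P | T) -> (Q | ~P)): α-rule — add T ~(~P | T), F (Q | ~P).
        T ~(~P | T): α-rule — add F ~P, F T.
        F (Q | ~P): α-rule — add F Q, F ~P.
        ○ open, literals {P=T, Q=F, T=F}.
1 branch closed, 5 open.
Each open branch fixes some atoms; the unmentioned ones are free. Counting distinct full assignments: branch {P=F} (U, R, S, T, Q) contributes 32 new; branch {P=F, T=T} (U, R, S, Q) contributes 0 new; branch {P=F, Q=T} (U, R, S, T) contributes 0 new; branch {P=F} (U, R, S, T, Q) contributes 0 new; branch {P=T, Q=F, T=F} (U, R, S) contributes 8 new. Total: 40.

40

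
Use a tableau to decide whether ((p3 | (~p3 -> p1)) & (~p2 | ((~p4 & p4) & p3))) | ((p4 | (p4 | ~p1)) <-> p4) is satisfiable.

Satisfiable

Initial set: {(((p3 | (~p3 -> p1)) & (~p2 | ((~p4 & p4) & p3))) | ((p4 | (p4 | ~p1)) <-> p4))}.
(((p3 | (~p3 -> p1)) & (~p2 | ((~p4 & p4) & p3))) | ((p4 | (p4 | ~p1)) <-> p4)): β-rule — branch into ((p3 | (~p3 -> p1)) & (~p2 | ((~p4 & p4) & p3)))  //  ((p4 | (p4 | ~p1)) <-> p4).
  branch 1 (add ((p3 | (~p3 -> p1)) & (~p2 | ((~p4 & p4) & p3)))):
    ((p3 | (~p3 -> p1)) & (~p2 | ((~p4 & p4) & p3))): α-rule — add (p3 | (~p3 -> p1)), (~p2 | ((~p4 & p4) & p3)).
    (p3 | (~p3 -> p1)): β-rule — branch into p3  //  (~p3 -> p1).
      branch 1.1 (add p3):
        (~p2 | ((~p4 & p4) & p3)): β-rule — branch into ~p2  //  ((~p4 & p4) & p3).
          branch 1.1.1 (add ~p2):
            ○ open, literals {p2=F, p3=T}.
          branch 1.1.2 (add ((~p4 & p4) & p3)):
            ((~p4 & p4) & p3): α-rule — add (~p4 & p4), p3.
            (~p4 & p4): α-rule — add ~p4, p4.
            × closes — contains both p4 and ~p4.
      branch 1.2 (add (~p3 -> p1)):
        (~p2 | ((~p4 & p4) & p3)): β-rule — branch into ~p2  //  ((~p4 & p4) & p3).
          branch 1.2.1 (add ~p2):
            (~p3 -> p1): β-rule — branch into ~~p3  //  p1.
              branch 1.2.1.1 (add ~~p3):
                ○ open, literals {p2=F, p3=T}.
              branch 1.2.1.2 (add p1):
                ○ open, literals {p1=T, p2=F}.
          branch 1.2.2 (add ((~p4 & p4) & p3)):
            ((~p4 & p4) & p3): α-rule — add (~p4 & p4), p3.
            (~p4 & p4): α-rule — add ~p4, p4.
            × closes — contains both p4 and ~p4.
  branch 2 (add ((p4 | (p4 | ~p1)) <-> p4)):
    ((p4 | (p4 | ~p1)) <-> p4): β-rule — branch into (p4 | (p4 | ~p1)), p4  //  ~(p4 | (p4 | ~p1)), ~p4.
      branch 2.1 (add (p4 | (p4 | ~p1)), p4):
        (p4 | (p4 | ~p1)): β-rule — branch into p4  //  (p4 | ~p1).
          branch 2.1.1 (add p4):
            ○ open, literals {p4=T}.
          branch 2.1.2 (add (p4 | ~p1)):
            (p4 | ~p1): β-rule — branch into p4  //  ~p1.
              branch 2.1.2.1 (add p4):
                ○ open, literals {p4=T}.
              branch 2.1.2.2 (add ~p1):
                ○ open, literals {p1=F, p4=T}.
      branch 2.2 (add ~(p4 | (p4 | ~p1)), ~p4):
        ~(p4 | (p4 | ~p1)): α-rule — add ~p4, ~(p4 | ~p1).
        ~(p4 | ~p1): α-rule — add ~p4, ~~p1.
        ○ open, literals {p1=T, p4=F}.
2 branches closed, 7 open.
An open branch gives a satisfying assignment: p2=F, p3=T.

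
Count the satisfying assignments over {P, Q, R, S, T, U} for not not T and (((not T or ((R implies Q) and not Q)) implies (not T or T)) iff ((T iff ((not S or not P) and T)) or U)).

28

Initial set: {(not not T and (((not T or ((R implies Q) and not Q)) implies (not T or T)) iff ((T iff ((not S or not P) and T)) or U)))}.
(not not T and (((not T or ((R implies Q) and not Q)) implies (not T or T)) iff ((T iff ((not S or not P) and T)) or U))): α-rule — add not not T, (((not T or ((R implies Q) and not Q)) implies (not T or T)) iff ((T iff ((not S or not P) and T)) or U)).
not not T: drop double negation, giving T.
(((not T or ((R implies Q) and not Q)) implies (not T or T)) iff ((T iff ((not S or not P) and T)) or U)): β-rule — branch into ((not T or ((R implies Q) and not Q)) implies (not T or T)), ((T iff ((not S or not P) and T)) or U)  //  not ((not T or ((R implies Q) and not Q)) implies (not T or T)), not ((T iff ((not S or not P) and T)) or U).
  branch 1 (add ((not T or ((R implies Q) and not Q)) implies (not T or T)), ((T iff ((not S or not P) and T)) or U)):
    ((not T or ((R implies Q) and not Q)) implies (not T or T)): β-rule — branch into not (not T or ((R implies Q) and not Q))  //  (not T or T).
      branch 1.1 (add not (not T or ((R implies Q) and not Q))):
        not (not T or ((R implies Q) and not Q)): α-rule — add not not T, not ((R implies Q) and not Q).
        ((T iff ((not S or not P) and T)) or U): β-rule — branch into (T iff ((not S or not P) and T))  //  U.
          branch 1.1.1 (add (T iff ((not S or not P) and T))):
            not ((R implies Q) and not Q): β-rule — branch into not (R implies Q)  //  not not Q.
              branch 1.1.1.1 (add not (R implies Q)):
                not (R implies Q): α-rule — add R, not Q.
                (T iff ((not S or not P) and T)): β-rule — branch into T, ((not S or not P) and T)  //  not T, not ((not S or not P) and T).
                  branch 1.1.1.1.1 (add T, ((not S or not P) and T)):
                    ((not S or not P) and T): α-rule — add (not S or not P), T.
                    (not S or not P): β-rule — branch into not S  //  not P.
                      branch 1.1.1.1.1.1 (add not S):
                        ○ open, literals {Q=false, R=true, S=false, T=true}.
                      branch 1.1.1.1.1.2 (add not P):
                        ○ open, literals {P=false, Q=false, R=true, T=true}.
                  branch 1.1.1.1.2 (add not T, not ((not S or not P) and T)):
                    × closes — contains both T and not T.
              branch 1.1.1.2 (add not not Q):
                (T iff ((not S or not P) and T)): β-rule — branch into T, ((not S or not P) and T)  //  not T, not ((not S or not P) and T).
                  branch 1.1.1.2.1 (add T, ((not S or not P) and T)):
                    ((not S or not P) and T): α-rule — add (not S or not P), T.
                    (not S or not P): β-rule — branch into not S  //  not P.
                      branch 1.1.1.2.1.1 (add not S):
                        ○ open, literals {Q=true, S=false, T=true}.
                      branch 1.1.1.2.1.2 (add not P):
                        ○ open, literals {P=false, Q=true, T=true}.
                  branch 1.1.1.2.2 (add not T, not ((not S or not P) and T)):
                    × closes — contains both T and not T.
          branch 1.1.2 (add U):
            not ((R implies Q) and not Q): β-rule — branch into not (R implies Q)  //  not not Q.
              branch 1.1.2.1 (add not (R implies Q)):
                not (R implies Q): α-rule — add R, not Q.
                ○ open, literals {Q=false, R=true, T=true, U=true}.
              branch 1.1.2.2 (add not not Q):
                ○ open, literals {Q=true, T=true, U=true}.
      branch 1.2 (add (not T or T)):
        ((T iff ((not S or not P) and T)) or U): β-rule — branch into (T iff ((not S or not P) and T))  //  U.
          branch 1.2.1 (add (T iff ((not S or not P) and T))):
            (not T or T): β-rule — branch into not T  //  T.
              branch 1.2.1.1 (add not T):
                × closes — contains both T and not T.
              branch 1.2.1.2 (add T):
                (T iff ((not S or not P) and T)): β-rule — branch into T, ((not S or not P) and T)  //  not T, not ((not S or not P) and T).
                  branch 1.2.1.2.1 (add T, ((not S or not P) and T)):
                    ((not S or not P) and T): α-rule — add (not S or not P), T.
                    (not S or not P): β-rule — branch into not S  //  not P.
                      branch 1.2.1.2.1.1 (add not S):
                        ○ open, literals {S=false, T=true}.
                      branch 1.2.1.2.1.2 (add not P):
                        ○ open, literals {P=false, T=true}.
                  branch 1.2.1.2.2 (add not T, not ((not S or not P) and T)):
                    × closes — contains both T and not T.
          branch 1.2.2 (add U):
            (not T or T): β-rule — branch into not T  //  T.
              branch 1.2.2.1 (add not T):
                × closes — contains both T and not T.
              branch 1.2.2.2 (add T):
                ○ open, literals {T=true, U=true}.
  branch 2 (add not ((not T or ((R implies Q) and not Q)) implies (not T or T)), not ((T iff ((not S or not P) and T)) or U)):
    not ((not T or ((R implies Q) and not Q)) implies (not T or T)): α-rule — add (not T or ((R implies Q) and not Q)), not (not T or T).
    not ((T iff ((not S or not P) and T)) or U): α-rule — add not (T iff ((not S or not P) and T)), not U.
    not (not T or T): α-rule — add not not T, not T.
    × closes — contains both T and not T.
6 branches closed, 9 open.
Each open branch fixes some atoms; the unmentioned ones are free. Counting distinct full assignments: branch {Q=false, R=true, S=false, T=true} (P, U) contributes 4 new; branch {P=false, Q=false, R=true, T=true} (S, U) contributes 2 new; branch {Q=true, S=false, T=true} (P, R, U) contributes 8 new; branch {P=false, Q=true, T=true} (R, S, U) contributes 4 new; branch {Q=false, R=true, T=true, U=true} (P, S) contributes 1 new; branch {Q=true, T=true, U=true} (P, R, S) contributes 2 new; branch {S=false, T=true} (P, Q, R, U) contributes 4 new; branch {P=false, T=true} (Q, R, S, U) contributes 2 new; branch {T=true, U=true} (P, Q, R, S) contributes 1 new. Total: 28.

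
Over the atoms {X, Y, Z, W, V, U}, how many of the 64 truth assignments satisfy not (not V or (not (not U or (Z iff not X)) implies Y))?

Initial set: {not (not V or (not (not U or (Z iff not X)) implies Y))}.
not (not V or (not (not U or (Z iff not X)) implies Y)): α-rule — add not not V, not (not (not U or (Z iff not X)) implies Y).
not (not (not U or (Z iff not X)) implies Y): α-rule — add not (not U or (Z iff not X)), not Y.
not (not U or (Z iff not X)): α-rule — add not not U, not (Z iff not X).
not (Z iff not X): β-rule — branch into Z, not not X  //  not Z, not X.
  branch 1 (add Z, not not X):
    ○ open, literals {U=1, V=1, X=1, Y=0, Z=1}.
  branch 2 (add not Z, not X):
    ○ open, literals {U=1, V=1, X=0, Y=0, Z=0}.
0 branches closed, 2 open.
Each open branch fixes some atoms; the unmentioned ones are free. Counting distinct full assignments: branch {U=1, V=1, X=1, Y=0, Z=1} (W) contributes 2 new; branch {U=1, V=1, X=0, Y=0, Z=0} (W) contributes 2 new. Total: 4.

4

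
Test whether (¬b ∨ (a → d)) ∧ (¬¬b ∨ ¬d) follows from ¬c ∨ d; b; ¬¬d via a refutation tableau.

Yes

Initial set: {(¬c ∨ d); b; ¬¬d; ¬((¬b ∨ (a → d)) ∧ (¬¬b ∨ ¬d))}.
¬¬d: drop double negation, giving d.
(¬c ∨ d): β-rule — branch into ¬c  //  d.
  branch 1 (add ¬c):
    ¬((¬b ∨ (a → d)) ∧ (¬¬b ∨ ¬d)): β-rule — branch into ¬(¬b ∨ (a → d))  //  ¬(¬¬b ∨ ¬d).
      branch 1.1 (add ¬(¬b ∨ (a → d))):
        ¬(¬b ∨ (a → d)): α-rule — add ¬¬b, ¬(a → d).
        ¬(a → d): α-rule — add a, ¬d.
        × closes — contains both d and ¬d.
      branch 1.2 (add ¬(¬¬b ∨ ¬d)):
        ¬(¬¬b ∨ ¬d): α-rule — add ¬¬¬b, ¬¬d.
        ¬¬¬b: drop double negation, giving ¬b.
        × closes — contains both b and ¬b.
  branch 2 (add d):
    ¬((¬b ∨ (a → d)) ∧ (¬¬b ∨ ¬d)): β-rule — branch into ¬(¬b ∨ (a → d))  //  ¬(¬¬b ∨ ¬d).
      branch 2.1 (add ¬(¬b ∨ (a → d))):
        ¬(¬b ∨ (a → d)): α-rule — add ¬¬b, ¬(a → d).
        ¬(a → d): α-rule — add a, ¬d.
        × closes — contains both d and ¬d.
      branch 2.2 (add ¬(¬¬b ∨ ¬d)):
        ¬(¬¬b ∨ ¬d): α-rule — add ¬¬¬b, ¬¬d.
        ¬¬¬b: drop double negation, giving ¬b.
        × closes — contains both b and ¬b.
All 4 branches close.
Every branch closed, so the premises entail the conclusion.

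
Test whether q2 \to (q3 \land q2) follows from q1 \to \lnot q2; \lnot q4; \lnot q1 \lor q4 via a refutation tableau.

No

Initial set: {T (q1 \to \lnot q2); T \lnot q4; T (\lnot q1 \lor q4); F (q2 \to (q3 \land q2))}.
F (q2 \to (q3 \land q2)): α-rule — add T q2, F (q3 \land q2).
T (q1 \to \lnot q2): β-rule — branch into F q1  //  T \lnot q2.
  branch 1 (add F q1):
    T (\lnot q1 \lor q4): β-rule — branch into T \lnot q1  //  T q4.
      branch 1.1 (add T \lnot q1):
        F (q3 \land q2): β-rule — branch into F q3  //  F q2.
          branch 1.1.1 (add F q3):
            ○ open, literals {q1=F, q2=T, q3=F, q4=F}.
          branch 1.1.2 (add F q2):
            × closes — contains both q2 and \lnot q2.
      branch 1.2 (add T q4):
        × closes — contains both q4 and \lnot q4.
  branch 2 (add T \lnot q2):
    × closes — contains both q2 and \lnot q2.
3 branches closed, 1 open.
An open branch gives a countermodel: q1=F, q2=T, q3=F, q4=F (unmentioned atoms arbitrary); the premises hold there but the conclusion fails.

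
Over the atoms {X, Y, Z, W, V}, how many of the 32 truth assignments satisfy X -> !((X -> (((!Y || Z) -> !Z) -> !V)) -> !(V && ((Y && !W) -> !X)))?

Initial set: {(X -> !((X -> (((!Y || Z) -> !Z) -> !V)) -> !(V && ((Y && !W) -> !X))))}.
(X -> !((X -> (((!Y || Z) -> !Z) -> !V)) -> !(V && ((Y && !W) -> !X)))): β-rule — branch into !X  //  !((X -> (((!Y || Z) -> !Z) -> !V)) -> !(V && ((Y && !W) -> !X))).
  branch 1 (add !X):
    ○ open, literals {X=false}.
  branch 2 (add !((X -> (((!Y || Z) -> !Z) -> !V)) -> !(V && ((Y && !W) -> !X)))):
    !((X -> (((!Y || Z) -> !Z) -> !V)) -> !(V && ((Y && !W) -> !X))): α-rule — add (X -> (((!Y || Z) -> !Z) -> !V)), !!(V && ((Y && !W) -> !X)).
    !!(V && ((Y && !W) -> !X)): α-rule — add V, ((Y && !W) -> !X).
    (X -> (((!Y || Z) -> !Z) -> !V)): β-rule — branch into !X  //  (((!Y || Z) -> !Z) -> !V).
      branch 2.1 (add !X):
        ((Y && !W) -> !X): β-rule — branch into !(Y && !W)  //  !X.
          branch 2.1.1 (add !(Y && !W)):
            !(Y && !W): β-rule — branch into !Y  //  !!W.
              branch 2.1.1.1 (add !Y):
                ○ open, literals {V=true, X=false, Y=false}.
              branch 2.1.1.2 (add !!W):
                ○ open, literals {V=true, W=true, X=false}.
          branch 2.1.2 (add !X):
            ○ open, literals {V=true, X=false}.
      branch 2.2 (add (((!Y || Z) -> !Z) -> !V)):
        ((Y && !W) -> !X): β-rule — branch into !(Y && !W)  //  !X.
          branch 2.2.1 (add !(Y && !W)):
            (((!Y || Z) -> !Z) -> !V): β-rule — branch into !((!Y || Z) -> !Z)  //  !V.
              branch 2.2.1.1 (add !((!Y || Z) -> !Z)):
                !((!Y || Z) -> !Z): α-rule — add (!Y || Z), !!Z.
                !(Y && !W): β-rule — branch into !Y  //  !!W.
                  branch 2.2.1.1.1 (add !Y):
                    (!Y || Z): β-rule — branch into !Y  //  Z.
                      branch 2.2.1.1.1.1 (add !Y):
                        ○ open, literals {V=true, Y=false, Z=true}.
                      branch 2.2.1.1.1.2 (add Z):
                        ○ open, literals {V=true, Y=false, Z=true}.
                  branch 2.2.1.1.2 (add !!W):
                    (!Y || Z): β-rule — branch into !Y  //  Z.
                      branch 2.2.1.1.2.1 (add !Y):
                        ○ open, literals {V=true, W=true, Y=false, Z=true}.
                      branch 2.2.1.1.2.2 (add Z):
                        ○ open, literals {V=true, W=true, Z=true}.
              branch 2.2.1.2 (add !V):
                × closes — contains both V and !V.
          branch 2.2.2 (add !X):
            (((!Y || Z) -> !Z) -> !V): β-rule — branch into !((!Y || Z) -> !Z)  //  !V.
              branch 2.2.2.1 (add !((!Y || Z) -> !Z)):
                !((!Y || Z) -> !Z): α-rule — add (!Y || Z), !!Z.
                (!Y || Z): β-rule — branch into !Y  //  Z.
                  branch 2.2.2.1.1 (add !Y):
                    ○ open, literals {V=true, X=false, Y=false, Z=true}.
                  branch 2.2.2.1.2 (add Z):
                    ○ open, literals {V=true, X=false, Z=true}.
              branch 2.2.2.2 (add !V):
                × closes — contains both V and !V.
2 branches closed, 10 open.
Each open branch fixes some atoms; the unmentioned ones are free. Counting distinct full assignments: branch {X=false} (Y, Z, W, V) contributes 16 new; branch {V=true, X=false, Y=false} (Z, W) contributes 0 new; branch {V=true, W=true, X=false} (Y, Z) contributes 0 new; branch {V=true, X=false} (Y, Z, W) contributes 0 new; branch {V=true, Y=false, Z=true} (X, W) contributes 2 new; branch {V=true, Y=false, Z=true} (X, W) contributes 0 new; branch {V=true, W=true, Y=false, Z=true} (X) contributes 0 new; branch {V=true, W=true, Z=true} (X, Y) contributes 1 new; branch {V=true, X=false, Y=false, Z=true} (W) contributes 0 new; branch {V=true, X=false, Z=true} (Y, W) contributes 0 new. Total: 19.

19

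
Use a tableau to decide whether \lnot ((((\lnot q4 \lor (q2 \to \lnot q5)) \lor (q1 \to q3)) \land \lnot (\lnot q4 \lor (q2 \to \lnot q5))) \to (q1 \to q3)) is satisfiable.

Initial set: {\lnot ((((\lnot q4 \lor (q2 \to \lnot q5)) \lor (q1 \to q3)) \land \lnot (\lnot q4 \lor (q2 \to \lnot q5))) \to (q1 \to q3))}.
\lnot ((((\lnot q4 \lor (q2 \to \lnot q5)) \lor (q1 \to q3)) \land \lnot (\lnot q4 \lor (q2 \to \lnot q5))) \to (q1 \to q3)): α-rule — add (((\lnot q4 \lor (q2 \to \lnot q5)) \lor (q1 \to q3)) \land \lnot (\lnot q4 \lor (q2 \to \lnot q5))), \lnot (q1 \to q3).
(((\lnot q4 \lor (q2 \to \lnot q5)) \lor (q1 \to q3)) \land \lnot (\lnot q4 \lor (q2 \to \lnot q5))): α-rule — add ((\lnot q4 \lor (q2 \to \lnot q5)) \lor (q1 \to q3)), \lnot (\lnot q4 \lor (q2 \to \lnot q5)).
\lnot (q1 \to q3): α-rule — add q1, \lnot q3.
\lnot (\lnot q4 \lor (q2 \to \lnot q5)): α-rule — add \lnot \lnot q4, \lnot (q2 \to \lnot q5).
\lnot (q2 \to \lnot q5): α-rule — add q2, \lnot \lnot q5.
((\lnot q4 \lor (q2 \to \lnot q5)) \lor (q1 \to q3)): β-rule — branch into (\lnot q4 \lor (q2 \to \lnot q5))  //  (q1 \to q3).
  branch 1 (add (\lnot q4 \lor (q2 \to \lnot q5))):
    (\lnot q4 \lor (q2 \to \lnot q5)): β-rule — branch into \lnot q4  //  (q2 \to \lnot q5).
      branch 1.1 (add \lnot q4):
        × closes — contains both q4 and \lnot q4.
      branch 1.2 (add (q2 \to \lnot q5)):
        (q2 \to \lnot q5): β-rule — branch into \lnot q2  //  \lnot q5.
          branch 1.2.1 (add \lnot q2):
            × closes — contains both q2 and \lnot q2.
          branch 1.2.2 (add \lnot q5):
            × closes — contains both q5 and \lnot q5.
  branch 2 (add (q1 \to q3)):
    (q1 \to q3): β-rule — branch into \lnot q1  //  q3.
      branch 2.1 (add \lnot q1):
        × closes — contains both q1 and \lnot q1.
      branch 2.2 (add q3):
        × closes — contains both q3 and \lnot q3.
All 5 branches close.
Every branch closed; the formula is unsatisfiable.

Unsatisfiable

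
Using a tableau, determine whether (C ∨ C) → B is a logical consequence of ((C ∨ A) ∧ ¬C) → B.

No

Initial set: {T (((C ∨ A) ∧ ¬C) → B); F ((C ∨ C) → B)}.
F ((C ∨ C) → B): α-rule — add T (C ∨ C), F B.
T (((C ∨ A) ∧ ¬C) → B): β-rule — branch into F ((C ∨ A) ∧ ¬C)  //  T B.
  branch 1 (add F ((C ∨ A) ∧ ¬C)):
    T (C ∨ C): β-rule — branch into T C  //  T C.
      branch 1.1 (add T C):
        F ((C ∨ A) ∧ ¬C): β-rule — branch into F (C ∨ A)  //  F ¬C.
          branch 1.1.1 (add F (C ∨ A)):
            F (C ∨ A): α-rule — add F C, F A.
            × closes — contains both C and ¬C.
          branch 1.1.2 (add F ¬C):
            ○ open, literals {B=F, C=T}.
      branch 1.2 (add T C):
        F ((C ∨ A) ∧ ¬C): β-rule — branch into F (C ∨ A)  //  F ¬C.
          branch 1.2.1 (add F (C ∨ A)):
            F (C ∨ A): α-rule — add F C, F A.
            × closes — contains both C and ¬C.
          branch 1.2.2 (add F ¬C):
            ○ open, literals {B=F, C=T}.
  branch 2 (add T B):
    × closes — contains both B and ¬B.
3 branches closed, 2 open.
An open branch gives a countermodel: B=F, C=T (unmentioned atoms arbitrary); the premises hold there but the conclusion fails.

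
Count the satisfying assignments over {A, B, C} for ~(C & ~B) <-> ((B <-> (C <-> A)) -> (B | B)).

6

Initial set: {(~(C & ~B) <-> ((B <-> (C <-> A)) -> (B | B)))}.
(~(C & ~B) <-> ((B <-> (C <-> A)) -> (B | B))): β-rule — branch into ~(C & ~B), ((B <-> (C <-> A)) -> (B | B))  //  ~~(C & ~B), ~((B <-> (C <-> A)) -> (B | B)).
  branch 1 (add ~(C & ~B), ((B <-> (C <-> A)) -> (B | B))):
    ~(C & ~B): β-rule — branch into ~C  //  ~~B.
      branch 1.1 (add ~C):
        ((B <-> (C <-> A)) -> (B | B)): β-rule — branch into ~(B <-> (C <-> A))  //  (B | B).
          branch 1.1.1 (add ~(B <-> (C <-> A))):
            ~(B <-> (C <-> A)): β-rule — branch into B, ~(C <-> A)  //  ~B, (C <-> A).
              branch 1.1.1.1 (add B, ~(C <-> A)):
                ~(C <-> A): β-rule — branch into C, ~A  //  ~C, A.
                  branch 1.1.1.1.1 (add C, ~A):
                    × closes — contains both C and ~C.
                  branch 1.1.1.1.2 (add ~C, A):
                    ○ open, literals {A=T, B=T, C=F}.
              branch 1.1.1.2 (add ~B, (C <-> A)):
                (C <-> A): β-rule — branch into C, A  //  ~C, ~A.
                  branch 1.1.1.2.1 (add C, A):
                    × closes — contains both C and ~C.
                  branch 1.1.1.2.2 (add ~C, ~A):
                    ○ open, literals {A=F, B=F, C=F}.
          branch 1.1.2 (add (B | B)):
            (B | B): β-rule — branch into B  //  B.
              branch 1.1.2.1 (add B):
                ○ open, literals {B=T, C=F}.
              branch 1.1.2.2 (add B):
                ○ open, literals {B=T, C=F}.
      branch 1.2 (add ~~B):
        ((B <-> (C <-> A)) -> (B | B)): β-rule — branch into ~(B <-> (C <-> A))  //  (B | B).
          branch 1.2.1 (add ~(B <-> (C <-> A))):
            ~(B <-> (C <-> A)): β-rule — branch into B, ~(C <-> A)  //  ~B, (C <-> A).
              branch 1.2.1.1 (add B, ~(C <-> A)):
                ~(C <-> A): β-rule — branch into C, ~A  //  ~C, A.
                  branch 1.2.1.1.1 (add C, ~A):
                    ○ open, literals {A=F, B=T, C=T}.
                  branch 1.2.1.1.2 (add ~C, A):
                    ○ open, literals {A=T, B=T, C=F}.
              branch 1.2.1.2 (add ~B, (C <-> A)):
                × closes — contains both B and ~B.
          branch 1.2.2 (add (B | B)):
            (B | B): β-rule — branch into B  //  B.
              branch 1.2.2.1 (add B):
                ○ open, literals {B=T}.
              branch 1.2.2.2 (add B):
                ○ open, literals {B=T}.
  branch 2 (add ~~(C & ~B), ~((B <-> (C <-> A)) -> (B | B))):
    ~~(C & ~B): α-rule — add C, ~B.
    ~((B <-> (C <-> A)) -> (B | B)): α-rule — add (B <-> (C <-> A)), ~(B | B).
    ~(B | B): α-rule — add ~B, ~B.
    (B <-> (C <-> A)): β-rule — branch into B, (C <-> A)  //  ~B, ~(C <-> A).
      branch 2.1 (add B, (C <-> A)):
        × closes — contains both B and ~B.
      branch 2.2 (add ~B, ~(C <-> A)):
        ~(C <-> A): β-rule — branch into C, ~A  //  ~C, A.
          branch 2.2.1 (add C, ~A):
            ○ open, literals {A=F, B=F, C=T}.
          branch 2.2.2 (add ~C, A):
            × closes — contains both C and ~C.
5 branches closed, 9 open.
Each open branch fixes some atoms; the unmentioned ones are free. Counting distinct full assignments: branch {A=T, B=T, C=F} (none free) contributes 1 new; branch {A=F, B=F, C=F} (none free) contributes 1 new; branch {B=T, C=F} (A) contributes 1 new; branch {B=T, C=F} (A) contributes 0 new; branch {A=F, B=T, C=T} (none free) contributes 1 new; branch {A=T, B=T, C=F} (none free) contributes 0 new; branch {B=T} (A, C) contributes 1 new; branch {B=T} (A, C) contributes 0 new; branch {A=F, B=F, C=T} (none free) contributes 1 new. Total: 6.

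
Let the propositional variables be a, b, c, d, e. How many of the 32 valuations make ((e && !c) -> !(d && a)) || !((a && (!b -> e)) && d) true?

30

Initial set: {(((e && !c) -> !(d && a)) || !((a && (!b -> e)) && d))}.
(((e && !c) -> !(d && a)) || !((a && (!b -> e)) && d)): β-rule — branch into ((e && !c) -> !(d && a))  //  !((a && (!b -> e)) && d).
  branch 1 (add ((e && !c) -> !(d && a))):
    ((e && !c) -> !(d && a)): β-rule — branch into !(e && !c)  //  !(d && a).
      branch 1.1 (add !(e && !c)):
        !(e && !c): β-rule — branch into !e  //  !!c.
          branch 1.1.1 (add !e):
            ○ open, literals {e=0}.
          branch 1.1.2 (add !!c):
            ○ open, literals {c=1}.
      branch 1.2 (add !(d && a)):
        !(d && a): β-rule — branch into !d  //  !a.
          branch 1.2.1 (add !d):
            ○ open, literals {d=0}.
          branch 1.2.2 (add !a):
            ○ open, literals {a=0}.
  branch 2 (add !((a && (!b -> e)) && d)):
    !((a && (!b -> e)) && d): β-rule — branch into !(a && (!b -> e))  //  !d.
      branch 2.1 (add !(a && (!b -> e))):
        !(a && (!b -> e)): β-rule — branch into !a  //  !(!b -> e).
          branch 2.1.1 (add !a):
            ○ open, literals {a=0}.
          branch 2.1.2 (add !(!b -> e)):
            !(!b -> e): α-rule — add !b, !e.
            ○ open, literals {b=0, e=0}.
      branch 2.2 (add !d):
        ○ open, literals {d=0}.
0 branches closed, 7 open.
Each open branch fixes some atoms; the unmentioned ones are free. Counting distinct full assignments: branch {e=0} (a, b, c, d) contributes 16 new; branch {c=1} (a, b, d, e) contributes 8 new; branch {d=0} (a, b, c, e) contributes 4 new; branch {a=0} (b, c, d, e) contributes 2 new; branch {a=0} (b, c, d, e) contributes 0 new; branch {b=0, e=0} (a, c, d) contributes 0 new; branch {d=0} (a, b, c, e) contributes 0 new. Total: 30.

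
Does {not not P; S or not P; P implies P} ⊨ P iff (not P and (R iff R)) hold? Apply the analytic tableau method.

No

Initial set: {not not P; (S or not P); (P implies P); not (P iff (not P and (R iff R)))}.
not not P: drop double negation, giving P.
(S or not P): β-rule — branch into S  //  not P.
  branch 1 (add S):
    (P implies P): β-rule — branch into not P  //  P.
      branch 1.1 (add not P):
        × closes — contains both P and not P.
      branch 1.2 (add P):
        not (P iff (not P and (R iff R))): β-rule — branch into P, not (not P and (R iff R))  //  not P, (not P and (R iff R)).
          branch 1.2.1 (add P, not (not P and (R iff R))):
            not (not P and (R iff R)): β-rule — branch into not not P  //  not (R iff R).
              branch 1.2.1.1 (add not not P):
                ○ open, literals {P=true, S=true}.
              branch 1.2.1.2 (add not (R iff R)):
                not (R iff R): β-rule — branch into R, not R  //  not R, R.
                  branch 1.2.1.2.1 (add R, not R):
                    × closes — contains both R and not R.
                  branch 1.2.1.2.2 (add not R, R):
                    × closes — contains both R and not R.
          branch 1.2.2 (add not P, (not P and (R iff R))):
            × closes — contains both P and not P.
  branch 2 (add not P):
    × closes — contains both P and not P.
5 branches closed, 1 open.
An open branch gives a countermodel: P=true, S=true (unmentioned atoms arbitrary); the premises hold there but the conclusion fails.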